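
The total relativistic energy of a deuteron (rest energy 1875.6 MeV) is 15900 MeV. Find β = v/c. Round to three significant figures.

0.993

γ = E/(mc²) = 15900/1875.6 = 8.4773.
β = √(1 − 1/γ²) = √(1 − 0.0139151) = √0.9860849 = 0.993.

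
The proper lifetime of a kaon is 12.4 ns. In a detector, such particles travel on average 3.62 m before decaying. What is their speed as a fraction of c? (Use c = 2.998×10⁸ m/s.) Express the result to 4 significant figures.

0.6976c

Lab distance = (lab lifetime)·v = γτ·βc, so βγ = d/(cτ) = 3.620/(2.998×10⁸ × 1.240×10^-8) = 0.97377.
With βγ = 0.97377: γ² = 1 + (βγ)² = 1.948228, and β = (βγ)/γ = 0.97377/1.39579 = 0.6976.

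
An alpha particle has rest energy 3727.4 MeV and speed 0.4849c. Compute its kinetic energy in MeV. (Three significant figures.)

Lorentz factor: γ = (1 − 0.23512801)^(−1/2) = 1.14342.
Kinetic energy: K = (γ − 1)mc² = (1.14342 − 1) × 3727.4 MeV = 0.14342 × 3727.4 = 535 MeV.

535 MeV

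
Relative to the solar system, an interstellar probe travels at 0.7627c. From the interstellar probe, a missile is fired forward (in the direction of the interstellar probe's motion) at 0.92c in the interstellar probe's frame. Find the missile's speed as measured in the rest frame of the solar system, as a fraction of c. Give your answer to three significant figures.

0.989c

Relativistic velocity addition: u = (u' + v)/(1 + u'v/c²), with u' = 0.92c and v = 0.7627c.
Numerator: 0.92 + 0.7627 = 1.6827. Denominator: 1 + (0.92)(0.7627) = 1.701684.
u = 1.6827/1.701684 = 0.98884, so the speed is 0.989c.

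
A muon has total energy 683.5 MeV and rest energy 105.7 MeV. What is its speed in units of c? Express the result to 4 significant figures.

γ = E/(mc²) = 683.5/105.7 = 6.4664.
β = √(1 − 1/γ²) = √(1 − 0.0239152) = √0.9760848 = 0.9880.

0.9880c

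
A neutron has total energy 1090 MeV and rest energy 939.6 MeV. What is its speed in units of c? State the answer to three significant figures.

0.507c

γ = E/(mc²) = 1090/939.6 = 1.1601.
β = √(1 − 1/γ²) = √(1 − 0.743035) = √0.256965 = 0.507.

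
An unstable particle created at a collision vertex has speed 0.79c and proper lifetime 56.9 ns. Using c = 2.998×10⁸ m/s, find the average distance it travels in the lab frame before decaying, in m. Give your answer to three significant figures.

22.0 m

Lorentz factor: γ = (1 − 0.6241)^(−1/2) = 1.631.
Lab-frame lifetime: Δt = γτ = 1.631 × 56.9 ns = 92.804 ns.
Distance: d = vΔt = 0.79 × 2.998×10⁸ m/s × 9.2804×10^-8 s = 22.0 m.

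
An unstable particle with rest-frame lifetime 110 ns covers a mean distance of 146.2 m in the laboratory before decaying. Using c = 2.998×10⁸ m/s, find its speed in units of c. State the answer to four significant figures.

0.9755c

Lab distance = (lab lifetime)·v = γτ·βc, so βγ = d/(cτ) = 146.2/(2.998×10⁸ × 1.100×10^-7) = 4.4333.
With βγ = 4.4333: γ² = 1 + (βγ)² = 20.6541, and β = (βγ)/γ = 4.4333/4.54468 = 0.9755.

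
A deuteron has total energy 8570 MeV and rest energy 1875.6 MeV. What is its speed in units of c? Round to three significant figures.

γ = E/(mc²) = 8570/1875.6 = 4.5692.
β = √(1 − 1/γ²) = √(1 − 0.0478983) = √0.9521017 = 0.976.

0.976c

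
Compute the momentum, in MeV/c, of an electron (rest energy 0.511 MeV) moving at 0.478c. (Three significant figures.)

Lorentz factor: γ = (1 − 0.228484)^(−1/2) = 1.1385.
Momentum: p = γβ·mc = 1.1385 × 0.478 × 0.511 MeV/c = 0.278 MeV/c.

0.278 MeV/c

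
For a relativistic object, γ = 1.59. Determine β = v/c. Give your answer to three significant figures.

0.777

β = √(1 − 1/γ²) = √(1 − 1/2.5281) = √0.604446 = 0.777.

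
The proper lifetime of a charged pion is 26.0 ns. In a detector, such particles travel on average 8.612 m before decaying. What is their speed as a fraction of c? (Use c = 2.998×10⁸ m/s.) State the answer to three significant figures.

Let x = d/(cτ) = 8.612 m / (2.998×10⁸ m/s × 2.600×10^-8 s) = 1.1048. Since d = βγcτ, x = βγ = β/√(1−β²).
Solving: β² = x²/(1+x²) = 1.22058/2.22058 = 0.549667, so β = 0.741.

0.741c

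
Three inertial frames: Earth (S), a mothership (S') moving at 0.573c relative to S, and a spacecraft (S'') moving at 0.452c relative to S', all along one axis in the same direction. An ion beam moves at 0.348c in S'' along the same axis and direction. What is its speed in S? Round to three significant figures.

Compose velocities in two stages. Stage 1 (into S'): u₁ = (0.348+0.452)/(1+0.348×0.452) = 0.69127.
Stage 2 (into S): u = (0.69127+0.573)/(1+0.69127×0.573) = 0.90557, so the speed is 0.906c.

0.906c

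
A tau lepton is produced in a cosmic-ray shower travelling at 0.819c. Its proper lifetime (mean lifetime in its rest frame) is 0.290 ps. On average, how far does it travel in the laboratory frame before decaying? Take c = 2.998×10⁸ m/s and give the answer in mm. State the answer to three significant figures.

γ = 1/√(1 − β²) = 1/√(1 − 0.670761) = 1/√0.329239 = 1/0.573794 = 1.7428.
Lab-frame lifetime: Δt = γτ = 1.7428 × 0.290 ps = 0.50541 ps.
Distance: d = vΔt = 0.819 × 2.998×10⁸ m/s × 5.0541×10^-13 s = 1.24×10^-4 m = 0.124 mm.

0.124 mm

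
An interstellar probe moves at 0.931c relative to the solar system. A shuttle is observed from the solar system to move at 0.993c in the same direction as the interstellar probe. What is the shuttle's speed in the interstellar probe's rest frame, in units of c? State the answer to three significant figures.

Transform to the interstellar probe's frame: u' = (u − v)/(1 − uv/c²).
u' = (0.993 − 0.931)/(1 − 0.993×0.931) = 0.062/0.075517 = 0.82101.
Speed in the interstellar probe's frame: 0.821c (in the same direction).

0.821c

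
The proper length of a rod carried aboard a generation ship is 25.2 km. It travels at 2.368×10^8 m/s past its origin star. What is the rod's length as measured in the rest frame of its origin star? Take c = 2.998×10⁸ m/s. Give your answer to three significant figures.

β = v/c = (2.368×10^8 m/s)/(2.998×10⁸ m/s) = 0.78986.
γ = 1/√(1 − β²) = 1/√(1 − 0.6238788196) = 1/√0.3761211804 = 1/0.613287 = 1.6306.
Length contraction: L = L₀/γ = 25.2/1.6306 = 15.5 km.

15.5 km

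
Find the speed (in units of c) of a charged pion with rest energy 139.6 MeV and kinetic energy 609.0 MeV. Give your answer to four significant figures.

γ = 1 + K/(mc²) = 1 + 609.0/139.6 = 5.3625.
β = √(1 − 1/γ²) = √(1 − 0.0347749) = √0.9652251 = 0.9825.

0.9825c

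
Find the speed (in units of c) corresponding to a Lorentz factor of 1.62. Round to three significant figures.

β = √(1 − 1/γ²) = √(1 − 1/2.6244) = √0.618961 = 0.787.

0.787c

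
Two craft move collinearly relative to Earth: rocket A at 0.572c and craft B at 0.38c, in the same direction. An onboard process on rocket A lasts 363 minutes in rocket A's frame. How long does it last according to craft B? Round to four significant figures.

Transform rocket A's velocity into craft B's frame: (0.572 − 0.38)/(1 − 0.572·0.38) = 0.192/0.78264, so the relative speed is 0.24532c.
At |u| = 0.24532c, γ = (1 − 0.0601819)^(−1/2) = 1.0315.
Rocket A's interval is proper; time dilation gives Δt_B = γΔτ = 1.0315 × 363 minutes = 374.4 minutes.

374.4 minutes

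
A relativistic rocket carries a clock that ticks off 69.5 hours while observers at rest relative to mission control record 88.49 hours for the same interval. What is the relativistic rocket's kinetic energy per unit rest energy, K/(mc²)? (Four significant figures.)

0.2732

γ = Δt/Δτ = 88.49/69.5 = 1.27324.
K/(mc²) = γ − 1 = 1.27324 − 1 = 0.2732.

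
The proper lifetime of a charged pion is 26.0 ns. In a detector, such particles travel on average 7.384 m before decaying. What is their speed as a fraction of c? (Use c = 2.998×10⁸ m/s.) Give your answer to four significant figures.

0.6877c

Let x = d/(cτ) = 7.384 m / (2.998×10⁸ m/s × 2.600×10^-8 s) = 0.9473. Since d = βγcτ, x = βγ = β/√(1−β²).
Solving: β² = x²/(1+x²) = 0.897377/1.897377 = 0.472957, so β = 0.6877.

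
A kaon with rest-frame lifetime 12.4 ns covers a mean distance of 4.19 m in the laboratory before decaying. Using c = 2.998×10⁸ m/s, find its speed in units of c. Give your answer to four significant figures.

0.7480c

Lab distance = (lab lifetime)·v = γτ·βc, so βγ = d/(cτ) = 4.190/(2.998×10⁸ × 1.240×10^-8) = 1.1271.
With βγ = 1.1271: γ² = 1 + (βγ)² = 2.27035, and β = (βγ)/γ = 1.1271/1.50677 = 0.7480.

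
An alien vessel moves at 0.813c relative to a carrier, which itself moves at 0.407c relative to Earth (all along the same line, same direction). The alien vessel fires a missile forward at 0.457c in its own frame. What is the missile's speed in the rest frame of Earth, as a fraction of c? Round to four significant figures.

0.9681c

Compose velocities in two stages. Stage 1 (into S'): u₁ = (0.457+0.813)/(1+0.457×0.813) = 0.92597.
Stage 2 (into S): u = (0.92597+0.407)/(1+0.92597×0.407) = 0.96812, so the speed is 0.9681c.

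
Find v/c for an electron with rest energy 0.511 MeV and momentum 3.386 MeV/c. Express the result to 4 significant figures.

0.9888

βγ = pc/(mc²) = 3.386/0.511 = 6.6262.
Since γ² = 1 + (βγ)² = 44.9065, γ = √44.9065 = 6.70123, and β = (βγ)/γ = 6.6262/6.70123 = 0.9888.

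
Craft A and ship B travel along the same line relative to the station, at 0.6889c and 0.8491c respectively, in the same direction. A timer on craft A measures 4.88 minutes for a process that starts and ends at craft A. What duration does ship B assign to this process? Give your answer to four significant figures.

5.290 minutes

Speed of craft A in ship B's frame: u = (v_A − v_B)/(1 − v_A v_B/c²) = (0.6889 − 0.8491)/(1 − 0.6889×0.8491) = −0.1602/0.41505501 = −0.38597; |u| = 0.38597c.
γ for this relative speed: γ = 1/√(1 − 0.148973) = 1.084.
The clock on craft A records proper time, so ship B measures Δt = γΔτ = 1.084 × 4.88 = 5.290 minutes.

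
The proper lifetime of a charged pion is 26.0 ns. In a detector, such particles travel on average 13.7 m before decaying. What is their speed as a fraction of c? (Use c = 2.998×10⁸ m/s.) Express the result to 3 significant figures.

d = βγcτ ⇒ βγ = d/(cτ) = 13.70 m / (7.7948 m) = 1.7576.
β = (βγ)/√(1+(βγ)²) = 1.7576/√4.08916 = 0.869.

0.869c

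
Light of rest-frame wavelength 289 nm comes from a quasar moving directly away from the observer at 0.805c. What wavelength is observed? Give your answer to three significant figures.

Relativistic Doppler for wavelength: λ_obs = λ_src · √((1+β)/(1−β)).
With β = 0.805: factor = √(1.805/0.195) = 3.0424.
λ_obs = 289 × 3.0424 = 879 nm.

879 nm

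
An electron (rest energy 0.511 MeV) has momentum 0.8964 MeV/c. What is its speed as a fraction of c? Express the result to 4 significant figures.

βγ = pc/(mc²) = 0.8964/0.511 = 1.7542.
Since γ² = 1 + (βγ)² = 4.07722, γ = √4.07722 = 2.01921, and β = (βγ)/γ = 1.7542/2.01921 = 0.8688.

0.8688c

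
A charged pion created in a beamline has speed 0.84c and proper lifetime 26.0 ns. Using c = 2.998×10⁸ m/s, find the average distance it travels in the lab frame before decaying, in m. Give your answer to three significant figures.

With β = 0.84, γ = 1/√(1 − 0.84²) = 1/√0.2944 = 1.843.
Lab-frame lifetime: Δt = γτ = 1.843 × 26.0 ns = 47.918 ns.
Distance: d = vΔt = 0.84 × 2.998×10⁸ m/s × 4.7918×10^-8 s = 12.1 m.

12.1 m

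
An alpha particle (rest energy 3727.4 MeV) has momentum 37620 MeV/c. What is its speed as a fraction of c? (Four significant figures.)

βγ = pc/(mc²) = 37620/3727.4 = 10.093.
Since γ² = 1 + (βγ)² = 102.869, γ = √102.869 = 10.1424, and β = (βγ)/γ = 10.093/10.1424 = 0.9951.

0.9951c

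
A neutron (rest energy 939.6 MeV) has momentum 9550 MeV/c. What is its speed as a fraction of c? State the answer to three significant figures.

βγ = pc/(mc²) = 9550/939.6 = 10.164.
Since γ² = 1 + (βγ)² = 104.307, γ = √104.307 = 10.2131, and β = (βγ)/γ = 10.164/10.2131 = 0.995.

0.995c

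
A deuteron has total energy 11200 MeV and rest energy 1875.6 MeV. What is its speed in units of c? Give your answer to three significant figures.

0.986c

Total energy E = γmc² gives γ = 11200/1875.6 = 5.9714.
Hence β = √(1 − 1/γ²) = √(1 − 0.0280445) = √0.9719555 = 0.986.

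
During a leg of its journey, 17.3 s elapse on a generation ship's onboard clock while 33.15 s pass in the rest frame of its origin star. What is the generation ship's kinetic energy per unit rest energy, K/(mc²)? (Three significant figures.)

From Δt = γΔτ: γ = 33.15/17.3 = 1.91618.
Since K = (γ−1)mc², K/(mc²) = 1.91618 − 1 = 0.916.

0.916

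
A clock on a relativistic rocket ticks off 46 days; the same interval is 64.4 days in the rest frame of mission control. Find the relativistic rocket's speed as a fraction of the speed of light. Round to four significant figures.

0.6999c

γ = Δt/Δτ = 64.4/46 = 1.4.
β = √(1 − 1/γ²) = √(1 − 0.510204) = √0.489796 = 0.6999.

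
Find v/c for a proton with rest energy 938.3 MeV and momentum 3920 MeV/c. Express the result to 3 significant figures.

0.973

βγ = pc/(mc²) = 3920/938.3 = 4.1778.
Since γ² = 1 + (βγ)² = 18.454, γ = √18.454 = 4.29581, and β = (βγ)/γ = 4.1778/4.29581 = 0.973.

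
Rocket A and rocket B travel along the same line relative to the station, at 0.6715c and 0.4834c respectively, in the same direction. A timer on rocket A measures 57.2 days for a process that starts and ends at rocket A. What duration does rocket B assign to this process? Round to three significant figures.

Speed of rocket A in rocket B's frame: u = (v_A − v_B)/(1 − v_A v_B/c²) = (0.6715 − 0.4834)/(1 − 0.6715×0.4834) = 0.1881/0.6753969 = 0.2785; |u| = 0.2785c.
γ for this relative speed: γ = 1/√(1 − 0.0775623) = 1.0412.
The clock on rocket A records proper time, so rocket B measures Δt = γΔτ = 1.0412 × 57.2 = 59.6 days.

59.6 days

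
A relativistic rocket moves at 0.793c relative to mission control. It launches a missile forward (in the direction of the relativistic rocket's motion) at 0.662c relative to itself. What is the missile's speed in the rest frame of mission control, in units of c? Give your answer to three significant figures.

Relativistic velocity addition: u = (u' + v)/(1 + u'v/c²), with u' = 0.662c and v = 0.793c.
Numerator: 0.662 + 0.793 = 1.455. Denominator: 1 + (0.662)(0.793) = 1.524966.
u = 1.455/1.524966 = 0.95412, so the speed is 0.954c.

0.954c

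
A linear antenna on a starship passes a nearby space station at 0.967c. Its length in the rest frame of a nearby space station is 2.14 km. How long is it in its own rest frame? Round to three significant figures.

8.40 km

γ = 1/√(1 − β²) = 1/√(1 − 0.935089) = 1/√0.064911 = 1/0.254776 = 3.925.
Proper length: L₀ = γ·L = 3.925 × 2.14 = 8.40 km.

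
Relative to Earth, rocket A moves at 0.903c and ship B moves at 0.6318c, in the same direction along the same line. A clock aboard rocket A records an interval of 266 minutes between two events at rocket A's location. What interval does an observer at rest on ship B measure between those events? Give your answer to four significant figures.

343.0 minutes

The velocity of rocket A relative to ship B is (0.903 − 0.6318)c / (1 − 0.903×0.6318) = 0.63145c; relative speed 0.63145c.
γ for this relative speed: γ = 1/√(1 − 0.398729) = 1.2896.
The clock on rocket A records proper time, so ship B measures Δt = γΔτ = 1.2896 × 266 = 343.0 minutes.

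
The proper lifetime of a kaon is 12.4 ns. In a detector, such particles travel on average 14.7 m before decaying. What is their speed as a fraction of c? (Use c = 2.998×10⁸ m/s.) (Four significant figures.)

Lab distance = (lab lifetime)·v = γτ·βc, so βγ = d/(cτ) = 14.70/(2.998×10⁸ × 1.240×10^-8) = 3.9542.
With βγ = 3.9542: γ² = 1 + (βγ)² = 16.6357, and β = (βγ)/γ = 3.9542/4.07869 = 0.9695.

0.9695c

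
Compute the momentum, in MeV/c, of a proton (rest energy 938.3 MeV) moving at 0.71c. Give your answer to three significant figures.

With β = 0.71, γ = 1/√(1 − 0.71²) = 1/√0.4959 = 1.42.
Momentum: p = γβ·mc = 1.42 × 0.71 × 938.3 MeV/c = 946 MeV/c.

946 MeV/c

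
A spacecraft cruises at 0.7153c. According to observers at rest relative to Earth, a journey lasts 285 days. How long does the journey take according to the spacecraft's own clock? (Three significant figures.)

199 days

γ = 1/√(1 − β²) = 1/√(1 − 0.51165409) = 1/√0.48834591 = 1/0.698818 = 1.431.
The moving clock records proper time: Δτ = Δt/γ = 285/1.431 = 199 days.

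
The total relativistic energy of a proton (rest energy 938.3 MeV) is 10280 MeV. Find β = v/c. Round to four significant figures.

Total energy E = γmc² gives γ = 10280/938.3 = 10.956.
Hence β = √(1 − 1/γ²) = √(1 − 0.00833098) = √0.99166902 = 0.9958.

0.9958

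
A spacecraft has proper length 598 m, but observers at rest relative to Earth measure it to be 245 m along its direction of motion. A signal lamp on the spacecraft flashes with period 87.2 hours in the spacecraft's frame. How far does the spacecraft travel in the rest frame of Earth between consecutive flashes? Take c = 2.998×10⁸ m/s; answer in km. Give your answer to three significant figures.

Length contraction gives γ = L₀/L = 598/245 = 2.44082.
β = √(1 − 1/γ²) = 0.91222. Lab-frame period = γτ = 2.44082×87.2 hours = 212.84 hours. Distance = βc × γτ = 0.91222 × 2.998×10⁸ m/s × 766224 s = 2.0955×10^14 m = 2.10×10^11 km.

2.10×10^11 km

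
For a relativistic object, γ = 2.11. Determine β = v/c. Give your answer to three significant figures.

β = √(1 − 1/γ²) = √(1 − 1/4.4521) = √0.775387 = 0.881.

0.881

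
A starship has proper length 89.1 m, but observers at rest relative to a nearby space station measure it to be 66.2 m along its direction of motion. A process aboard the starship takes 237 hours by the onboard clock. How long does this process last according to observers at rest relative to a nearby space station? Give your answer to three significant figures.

319 hours

From L = L₀/γ: γ = 89.1/66.2 = 1.34592.
Δt = γΔτ = 1.34592 × 237 = 319 hours.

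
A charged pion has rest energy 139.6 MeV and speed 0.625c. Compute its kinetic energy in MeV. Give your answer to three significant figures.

39.2 MeV

γ = 1/√(1 − β²) = 1/√(1 − 0.390625) = 1/√0.609375 = 1.28103.
Kinetic energy: K = (γ − 1)mc² = (1.28103 − 1) × 139.6 MeV = 0.28103 × 139.6 = 39.2 MeV.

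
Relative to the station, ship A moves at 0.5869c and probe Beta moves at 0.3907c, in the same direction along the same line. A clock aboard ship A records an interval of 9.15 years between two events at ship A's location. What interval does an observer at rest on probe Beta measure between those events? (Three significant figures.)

9.46 years

The velocity of ship A relative to probe Beta is (0.5869 − 0.3907)c / (1 − 0.5869×0.3907) = 0.25457c; relative speed 0.25457c.
γ for this relative speed: γ = 1/√(1 − 0.0648059) = 1.0341.
Ship A's interval is proper; time dilation gives Δt_B = γΔτ = 1.0341 × 9.15 years = 9.46 years.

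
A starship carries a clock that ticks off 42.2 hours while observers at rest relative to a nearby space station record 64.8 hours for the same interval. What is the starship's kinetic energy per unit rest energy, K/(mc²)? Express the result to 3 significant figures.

γ = Δt/Δτ = 64.8/42.2 = 1.53555.
Since K = (γ−1)mc², K/(mc²) = 1.53555 − 1 = 0.536.

0.536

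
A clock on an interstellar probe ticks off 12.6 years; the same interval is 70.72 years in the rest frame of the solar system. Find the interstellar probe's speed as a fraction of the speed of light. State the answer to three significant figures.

γ = Δt/Δτ = 70.72/12.6 = 5.6127.
β = √(1 − 1/γ²) = √(1 − 0.0317436) = √0.9682564 = 0.984.

0.984c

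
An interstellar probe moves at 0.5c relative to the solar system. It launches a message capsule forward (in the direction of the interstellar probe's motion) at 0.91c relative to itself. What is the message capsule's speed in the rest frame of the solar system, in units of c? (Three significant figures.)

0.969c

Relativistic velocity addition: u = (u' + v)/(1 + u'v/c²), with u' = 0.91c and v = 0.5c.
Numerator: 0.91 + 0.5 = 1.41. Denominator: 1 + (0.91)(0.5) = 1.455.
u = 1.41/1.455 = 0.96907, so the speed is 0.969c.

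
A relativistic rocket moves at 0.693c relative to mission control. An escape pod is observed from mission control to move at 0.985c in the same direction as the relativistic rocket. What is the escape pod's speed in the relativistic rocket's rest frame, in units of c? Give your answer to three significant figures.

0.920c

Transform to the relativistic rocket's frame: u' = (u − v)/(1 − uv/c²).
u' = (0.985 − 0.693)/(1 − 0.985×0.693) = 0.292/0.317395 = 0.91999.
Speed in the relativistic rocket's frame: 0.920c (in the same direction).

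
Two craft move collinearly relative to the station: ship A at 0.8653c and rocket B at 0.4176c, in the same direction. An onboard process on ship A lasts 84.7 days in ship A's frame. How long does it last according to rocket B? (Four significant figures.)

118.8 days

Transform ship A's velocity into rocket B's frame: (0.8653 − 0.4176)/(1 − 0.8653·0.4176) = 0.4477/0.63865072, so the relative speed is 0.70101c.
γ for this relative speed: γ = 1/√(1 − 0.491415) = 1.4022.
Ship A's interval is proper; time dilation gives Δt_B = γΔτ = 1.4022 × 84.7 days = 118.8 days.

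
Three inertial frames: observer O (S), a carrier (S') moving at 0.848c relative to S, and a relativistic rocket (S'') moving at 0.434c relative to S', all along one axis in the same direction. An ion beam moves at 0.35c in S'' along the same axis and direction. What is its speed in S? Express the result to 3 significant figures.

First combine the ion beam and relativistic rocket (S''→S'): u₁ = (0.35 + 0.434)/(1 + 0.35×0.434) = 0.784/1.1519 = 0.68061.
Then combine with the carrier (S'→S): u = (0.68061 + 0.848)/(1 + 0.68061×0.848) = 1.52861/1.57715728 = 0.96922.

0.969c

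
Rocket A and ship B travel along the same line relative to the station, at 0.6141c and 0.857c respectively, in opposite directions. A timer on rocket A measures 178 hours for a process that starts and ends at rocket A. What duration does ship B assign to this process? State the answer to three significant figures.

Transform rocket A's velocity into ship B's frame: (0.6141 + 0.857)/(1 + 0.6141·0.857) = 1.4711/1.5262837, so the relative speed is 0.96384c.
γ for this relative speed: γ = 1/√(1 − 0.928988) = 3.7526.
Rocket A's interval is proper; time dilation gives Δt_B = γΔτ = 3.7526 × 178 hours = 668 hours.

668 hours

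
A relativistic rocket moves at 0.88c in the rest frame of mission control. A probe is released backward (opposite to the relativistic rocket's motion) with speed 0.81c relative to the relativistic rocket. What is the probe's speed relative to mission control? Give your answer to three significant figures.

In units of c, u = (u' + v)/(1 + u'v) with u' = −0.81 and v = 0.88.
Numerator: −0.81 + 0.88 = 0.07. Denominator: 1 + (−0.81)(0.88) = 0.2872.
u = 0.07/0.2872 = 0.24373, so the speed is 0.244c.

0.244c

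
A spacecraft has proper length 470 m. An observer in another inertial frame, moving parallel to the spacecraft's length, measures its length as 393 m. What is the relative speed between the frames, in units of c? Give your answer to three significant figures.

Length contraction gives γ = L₀/L = 470/393 = 1.1959.
β = √(1 − 1/γ²) = √0.300786 = 0.548.

0.548c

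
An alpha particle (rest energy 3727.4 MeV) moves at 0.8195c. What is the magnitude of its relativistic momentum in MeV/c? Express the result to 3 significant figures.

β² = 0.67158025, so γ = 1/√0.32841975 = 1.745.
Momentum: p = γβ·mc = 1.745 × 0.8195 × 3727.4 MeV/c = 5330 MeV/c.

5330 MeV/c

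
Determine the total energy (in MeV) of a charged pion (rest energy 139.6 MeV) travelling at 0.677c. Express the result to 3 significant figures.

γ = 1/√(1 − β²) = 1/√(1 − 0.458329) = 1/√0.541671 = 1/0.735983 = 1.3587.
Total energy: E = γmc² = 1.3587 × 139.6 MeV = 190 MeV.

190 MeV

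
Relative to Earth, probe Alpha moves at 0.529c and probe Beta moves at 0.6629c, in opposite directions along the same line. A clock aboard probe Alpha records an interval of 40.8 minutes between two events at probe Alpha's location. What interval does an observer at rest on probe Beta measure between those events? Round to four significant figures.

Speed of probe Alpha in probe Beta's frame: u = (v_A + v_B)/(1 + v_A v_B/c²) = (0.529 + 0.6629)/(1 + 0.529×0.6629) = 1.1919/1.3506741 = 0.88245; |u| = 0.88245c.
γ for this relative speed: γ = 1/√(1 − 0.778718) = 2.1258.
The clock on probe Alpha records proper time, so probe Beta measures Δt = γΔτ = 2.1258 × 40.8 = 86.73 minutes.

86.73 minutes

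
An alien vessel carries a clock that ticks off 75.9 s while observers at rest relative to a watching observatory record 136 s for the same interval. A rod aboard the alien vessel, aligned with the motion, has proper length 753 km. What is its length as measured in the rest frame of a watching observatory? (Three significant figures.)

From Δt = γΔτ: γ = 136/75.9 = 1.79183.
The rod contracts by the same γ: 753 km / 1.79183 = 420 km.

420 km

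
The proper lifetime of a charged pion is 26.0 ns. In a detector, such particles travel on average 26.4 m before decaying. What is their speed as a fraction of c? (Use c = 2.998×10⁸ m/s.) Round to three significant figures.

0.959c

Lab distance = (lab lifetime)·v = γτ·βc, so βγ = d/(cτ) = 26.40/(2.998×10⁸ × 2.600×10^-8) = 3.3869.
With βγ = 3.3869: γ² = 1 + (βγ)² = 12.4711, and β = (βγ)/γ = 3.3869/3.53144 = 0.959.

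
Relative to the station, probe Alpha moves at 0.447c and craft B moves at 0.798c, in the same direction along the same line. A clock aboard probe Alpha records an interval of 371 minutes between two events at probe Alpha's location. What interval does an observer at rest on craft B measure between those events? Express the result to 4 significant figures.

Transform probe Alpha's velocity into craft B's frame: (0.447 − 0.798)/(1 − 0.447·0.798) = −0.351/0.643294, so the relative speed is 0.54563c.
γ for this relative speed: γ = 1/√(1 − 0.297712) = 1.1933.
Probe Alpha's interval is proper; time dilation gives Δt_B = γΔτ = 1.1933 × 371 minutes = 442.7 minutes.

442.7 minutes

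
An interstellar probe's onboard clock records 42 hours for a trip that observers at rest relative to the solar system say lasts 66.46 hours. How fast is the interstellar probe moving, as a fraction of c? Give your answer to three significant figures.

0.775c

γ = Δt/Δτ = 66.46/42 = 1.5824.
β = √(1 − 1/γ²) = √(1 − 0.399363) = √0.600637 = 0.775.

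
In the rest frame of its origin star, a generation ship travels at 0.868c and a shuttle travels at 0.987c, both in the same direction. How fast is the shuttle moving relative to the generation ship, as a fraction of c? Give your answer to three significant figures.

Transform to the generation ship's frame: u' = (u − v)/(1 − uv/c²).
u' = (0.987 − 0.868)/(1 − 0.987×0.868) = 0.119/0.143284 = 0.83052.
Speed in the generation ship's frame: 0.831c (in the same direction).

0.831c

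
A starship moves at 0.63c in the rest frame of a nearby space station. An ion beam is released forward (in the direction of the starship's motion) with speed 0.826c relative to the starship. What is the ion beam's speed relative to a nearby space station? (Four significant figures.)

In units of c, u = (u' + v)/(1 + u'v) with u' = 0.826 and v = 0.63.
Numerator: 0.826 + 0.63 = 1.456. Denominator: 1 + (0.826)(0.63) = 1.52038.
u = 1.456/1.52038 = 0.95766, so the speed is 0.9577c.

0.9577c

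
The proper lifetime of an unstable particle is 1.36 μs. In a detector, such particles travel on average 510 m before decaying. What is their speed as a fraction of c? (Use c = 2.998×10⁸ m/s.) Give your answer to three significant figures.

0.781c

Lab distance = (lab lifetime)·v = γτ·βc, so βγ = d/(cτ) = 510.0/(2.998×10⁸ × 1.360×10^-6) = 1.2508.
With βγ = 1.2508: γ² = 1 + (βγ)² = 2.5645, and β = (βγ)/γ = 1.2508/1.60141 = 0.781.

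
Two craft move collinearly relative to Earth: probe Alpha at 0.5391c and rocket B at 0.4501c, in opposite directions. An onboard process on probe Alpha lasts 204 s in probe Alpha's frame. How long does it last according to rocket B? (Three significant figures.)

Speed of probe Alpha in rocket B's frame: u = (v_A + v_B)/(1 + v_A v_B/c²) = (0.5391 + 0.4501)/(1 + 0.5391×0.4501) = 0.9892/1.24264891 = 0.79604; |u| = 0.79604c.
γ for this relative speed: γ = 1/√(1 − 0.63368) = 1.6522.
Probe Alpha's interval is proper; time dilation gives Δt_B = γΔτ = 1.6522 × 204 s = 337 s.

337 s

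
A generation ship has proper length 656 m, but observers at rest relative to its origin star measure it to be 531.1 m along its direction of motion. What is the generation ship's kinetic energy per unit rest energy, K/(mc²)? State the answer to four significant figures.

Length contraction gives γ = L₀/L = 656/531.1 = 1.23517.
K/(mc²) = γ − 1 = 1.23517 − 1 = 0.2352.

0.2352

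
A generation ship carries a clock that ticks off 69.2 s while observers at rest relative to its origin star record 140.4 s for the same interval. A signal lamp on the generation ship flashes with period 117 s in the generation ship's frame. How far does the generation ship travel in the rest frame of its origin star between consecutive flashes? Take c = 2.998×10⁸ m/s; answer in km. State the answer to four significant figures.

The time-dilation ratio gives γ = 140.4/69.2 = 2.0289.
β = √(1 − 1/γ²) = 0.8701. Lab-frame period = γτ = 2.0289×117 s = 237.38 s. Distance = βc × γτ = 0.8701 × 2.998×10⁸ m/s × 237.38 s = 6.1922×10^10 m = 6.192×10^7 km.

6.192×10^7 km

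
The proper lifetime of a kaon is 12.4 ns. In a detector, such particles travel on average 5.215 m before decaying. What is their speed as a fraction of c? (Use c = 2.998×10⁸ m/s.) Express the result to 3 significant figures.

d = βγcτ ⇒ βγ = d/(cτ) = 5.215 m / (3.71752 m) = 1.4028.
β = (βγ)/√(1+(βγ)²) = 1.4028/√2.96785 = 0.814.

0.814c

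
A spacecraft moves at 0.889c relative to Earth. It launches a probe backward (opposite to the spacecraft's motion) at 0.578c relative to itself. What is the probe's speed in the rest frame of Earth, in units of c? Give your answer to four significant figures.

Relativistic velocity addition: u = (u' + v)/(1 + u'v/c²), with u' = −0.578c and v = 0.889c.
Numerator: −0.578 + 0.889 = 0.311. Denominator: 1 + (−0.578)(0.889) = 0.486158.
u = 0.311/0.486158 = 0.63971, so the speed is 0.6397c.

0.6397c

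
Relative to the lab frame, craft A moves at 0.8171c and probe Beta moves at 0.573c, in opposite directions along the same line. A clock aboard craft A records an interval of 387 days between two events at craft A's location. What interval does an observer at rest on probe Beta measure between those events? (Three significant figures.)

1200 days

The velocity of craft A relative to probe Beta is (0.8171 + 0.573)c / (1 + 0.8171×0.573) = 0.94681c; relative speed 0.94681c.
At |u| = 0.94681c, γ = (1 − 0.896449)^(−1/2) = 3.1076.
Craft A's interval is proper; time dilation gives Δt_B = γΔτ = 3.1076 × 387 days = 1200 days.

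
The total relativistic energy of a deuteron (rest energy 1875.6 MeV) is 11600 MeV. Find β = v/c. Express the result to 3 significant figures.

γ = E/(mc²) = 11600/1875.6 = 6.1847.
β = √(1 − 1/γ²) = √(1 − 0.0261434) = √0.9738566 = 0.987.

0.987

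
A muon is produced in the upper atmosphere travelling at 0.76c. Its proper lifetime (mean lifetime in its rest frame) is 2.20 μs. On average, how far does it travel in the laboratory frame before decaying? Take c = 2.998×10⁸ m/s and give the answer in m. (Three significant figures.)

771 m

γ = 1/√(1 − β²) = 1/√(1 − 0.5776) = 1/√0.4224 = 1/0.649923 = 1.5386.
Lab-frame lifetime: Δt = γτ = 1.5386 × 2.20 μs = 3.3849 μs.
Distance: d = vΔt = 0.76 × 2.998×10⁸ m/s × 3.3849×10^-6 s = 771 m.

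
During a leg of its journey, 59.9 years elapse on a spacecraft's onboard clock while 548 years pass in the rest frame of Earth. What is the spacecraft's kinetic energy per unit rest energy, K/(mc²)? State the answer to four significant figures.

From Δt = γΔτ: γ = 548/59.9 = 9.14858.
Since K = (γ−1)mc², K/(mc²) = 9.14858 − 1 = 8.149.

8.149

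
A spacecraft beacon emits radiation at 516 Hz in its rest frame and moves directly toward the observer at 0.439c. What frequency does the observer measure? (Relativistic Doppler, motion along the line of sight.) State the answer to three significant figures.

Relativistic Doppler (source moving toward): f_obs = f_src · √((1+β)/(1−β)).
With β = 0.439: factor = √(1.439/0.561) = 1.6016.
f_obs = 516 × 1.6016 = 826 Hz.

826 Hz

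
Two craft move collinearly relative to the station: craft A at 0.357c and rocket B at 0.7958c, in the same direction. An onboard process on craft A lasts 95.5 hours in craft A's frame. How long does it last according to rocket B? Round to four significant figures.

120.9 hours

The velocity of craft A relative to rocket B is (0.357 − 0.7958)c / (1 − 0.357×0.7958) = −0.61294c; relative speed 0.61294c.
γ for this relative speed: γ = 1/√(1 − 0.375695) = 1.2656.
Craft A's interval is proper; time dilation gives Δt_B = γΔτ = 1.2656 × 95.5 hours = 120.9 hours.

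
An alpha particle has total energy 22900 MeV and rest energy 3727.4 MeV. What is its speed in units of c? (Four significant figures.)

0.9867c

γ = E/(mc²) = 22900/3727.4 = 6.1437.
β = √(1 − 1/γ²) = √(1 − 0.0264935) = √0.9735065 = 0.9867.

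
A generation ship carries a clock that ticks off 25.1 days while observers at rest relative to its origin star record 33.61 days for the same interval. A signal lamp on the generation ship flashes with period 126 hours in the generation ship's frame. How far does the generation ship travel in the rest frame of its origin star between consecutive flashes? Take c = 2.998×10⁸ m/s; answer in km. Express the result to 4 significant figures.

From Δt = γΔτ: γ = 33.61/25.1 = 1.33904.
β = √(1 − 1/γ²) = 0.66504. Lab-frame period = γτ = 1.33904×126 hours = 168.72 hours. Distance = βc × γτ = 0.66504 × 2.998×10⁸ m/s × 607392 s = 1.2110×10^14 m = 1.211×10^11 km.

1.211×10^11 km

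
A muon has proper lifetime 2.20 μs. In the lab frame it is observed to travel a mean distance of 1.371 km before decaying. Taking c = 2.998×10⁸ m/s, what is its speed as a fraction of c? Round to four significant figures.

0.9011c

Let x = d/(cτ) = 1371 m / (2.998×10⁸ m/s × 2.200×10^-6 s) = 2.0787. Since d = βγcτ, x = βγ = β/√(1−β²).
Solving: β² = x²/(1+x²) = 4.32099/5.32099 = 0.812065, so β = 0.9011.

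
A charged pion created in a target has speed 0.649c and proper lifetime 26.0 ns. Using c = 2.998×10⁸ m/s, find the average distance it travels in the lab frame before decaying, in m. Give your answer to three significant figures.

γ = 1/√(1 − β²) = 1/√(1 − 0.421201) = 1/√0.578799 = 1/0.760788 = 1.3144.
Lab-frame lifetime: Δt = γτ = 1.3144 × 26.0 ns = 34.174 ns.
Distance: d = vΔt = 0.649 × 2.998×10⁸ m/s × 3.4174×10^-8 s = 6.65 m.

6.65 m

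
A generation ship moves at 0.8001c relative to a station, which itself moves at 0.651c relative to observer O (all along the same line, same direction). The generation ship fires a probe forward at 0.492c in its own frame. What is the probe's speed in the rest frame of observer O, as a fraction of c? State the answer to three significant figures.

0.984c

Compose velocities in two stages. Stage 1 (into S'): u₁ = (0.492+0.8001)/(1+0.492×0.8001) = 0.92713.
Stage 2 (into S): u = (0.92713+0.651)/(1+0.92713×0.651) = 0.98414, so the speed is 0.984c.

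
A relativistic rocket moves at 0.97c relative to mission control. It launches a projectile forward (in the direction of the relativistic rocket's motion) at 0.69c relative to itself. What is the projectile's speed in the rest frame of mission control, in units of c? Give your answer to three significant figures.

Relativistic velocity addition: u = (u' + v)/(1 + u'v/c²), with u' = 0.69c and v = 0.97c.
Numerator: 0.69 + 0.97 = 1.66. Denominator: 1 + (0.69)(0.97) = 1.6693.
u = 1.66/1.6693 = 0.99443, so the speed is 0.994c.

0.994c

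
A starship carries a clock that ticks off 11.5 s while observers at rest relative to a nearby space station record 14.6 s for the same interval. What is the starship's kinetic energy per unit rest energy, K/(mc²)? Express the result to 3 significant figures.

γ = Δt/Δτ = 14.6/11.5 = 1.26957.
Since K = (γ−1)mc², K/(mc²) = 1.26957 − 1 = 0.270.

0.270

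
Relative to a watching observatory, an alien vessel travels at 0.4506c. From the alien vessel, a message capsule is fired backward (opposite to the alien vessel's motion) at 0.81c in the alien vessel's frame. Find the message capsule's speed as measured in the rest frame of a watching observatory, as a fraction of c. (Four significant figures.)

In units of c, u = (u' + v)/(1 + u'v) with u' = −0.81 and v = 0.4506.
Numerator: −0.81 + 0.4506 = −0.3594. Denominator: 1 + (−0.81)(0.4506) = 0.635014.
u = −0.3594/0.635014 = −0.56597, so the speed is 0.5660c.

0.5660c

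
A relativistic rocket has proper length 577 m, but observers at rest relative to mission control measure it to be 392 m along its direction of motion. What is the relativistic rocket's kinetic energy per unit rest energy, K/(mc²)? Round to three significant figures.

γ = L₀/L = 577/392 = 1.47194.
Since K = (γ−1)mc², K/(mc²) = 1.47194 − 1 = 0.472.

0.472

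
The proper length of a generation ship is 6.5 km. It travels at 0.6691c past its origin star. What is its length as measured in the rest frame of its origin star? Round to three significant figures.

β² = 0.44769481, so γ = 1/√0.55230519 = 1.3456.
Length contraction: L = L₀/γ = 6.5/1.3456 = 4.83 km.

4.83 km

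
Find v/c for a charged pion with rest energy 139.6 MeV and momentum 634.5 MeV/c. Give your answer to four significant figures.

βγ = pc/(mc²) = 634.5/139.6 = 4.5451.
Since γ² = 1 + (βγ)² = 21.6579, γ = √21.6579 = 4.6538, and β = (βγ)/γ = 4.5451/4.6538 = 0.9766.

0.9766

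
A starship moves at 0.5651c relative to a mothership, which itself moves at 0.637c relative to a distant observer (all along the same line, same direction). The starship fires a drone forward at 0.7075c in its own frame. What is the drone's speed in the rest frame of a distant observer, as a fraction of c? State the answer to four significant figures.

0.9791c

First combine the drone and starship (S''→S'): u₁ = (0.7075 + 0.5651)/(1 + 0.7075×0.5651) = 1.2726/1.39980825 = 0.90912.
Then combine with the mothership (S'→S): u = (0.90912 + 0.637)/(1 + 0.90912×0.637) = 1.54612/1.57910944 = 0.97911.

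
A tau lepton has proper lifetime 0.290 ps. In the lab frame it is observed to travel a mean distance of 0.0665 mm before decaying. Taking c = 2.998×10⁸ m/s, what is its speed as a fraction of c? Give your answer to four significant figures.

0.6075c

d = βγcτ ⇒ βγ = d/(cτ) = 6.650×10^-5 m / (8.6942×10^-5 m) = 0.76488.
β = (βγ)/√(1+(βγ)²) = 0.76488/√1.585041 = 0.6075.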